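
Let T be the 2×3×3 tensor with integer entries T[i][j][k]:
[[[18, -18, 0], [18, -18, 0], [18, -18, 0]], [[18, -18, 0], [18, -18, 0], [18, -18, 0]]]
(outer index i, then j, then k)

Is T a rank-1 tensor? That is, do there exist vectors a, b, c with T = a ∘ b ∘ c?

If T = a ∘ b ∘ c then every fibre of T is a multiple of the corresponding factor, so read the factors off the fibres through the nonzero entry T[0,0,0] = 18.
The mode-1 fibre T[:,0,0] = [18, 18] gives a = (1, 1) (primitive direction); the mode-2 fibre T[0,:,0] = [18, 18, 18] gives b = (1, 1, 1); then c[k] = T[0,0,k] / (a[0]·b[0]) = [18, -18, 0] / 1 = (18, -18, 0).
Expanding (1, 1) ∘ (1, 1, 1) ∘ (18, -18, 0) reproduces all 18 entries of T, so T = (1, 1) ∘ (1, 1, 1) ∘ (18, -18, 0) and rank(T) ≤ 1.
Equivalently every frontal slice T[:,:,k] is c[k] times the rank-1 matrix (1, 1) ∘ (1, 1, 1). So T has rank 1 (it is nonzero).

Yes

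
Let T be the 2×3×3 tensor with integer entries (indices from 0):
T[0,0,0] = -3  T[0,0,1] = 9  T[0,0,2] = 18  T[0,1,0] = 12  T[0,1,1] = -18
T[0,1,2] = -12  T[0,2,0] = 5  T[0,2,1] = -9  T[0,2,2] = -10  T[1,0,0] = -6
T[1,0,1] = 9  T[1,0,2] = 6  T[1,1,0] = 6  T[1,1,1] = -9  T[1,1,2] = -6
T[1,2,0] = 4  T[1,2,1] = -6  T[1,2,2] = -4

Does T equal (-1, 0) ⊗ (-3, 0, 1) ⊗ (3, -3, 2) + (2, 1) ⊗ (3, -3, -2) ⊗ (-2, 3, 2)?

Reconstruct entrywise from the claimed factors. For example, T[1,1,0] = 6 and Σₗ aₗ[1]bₗ[1]cₗ[0] = (0)·(0)·(3) + (1)·(-3)·(-2) = 6; checking all 18 entries, every one matches. The claim holds.

Yes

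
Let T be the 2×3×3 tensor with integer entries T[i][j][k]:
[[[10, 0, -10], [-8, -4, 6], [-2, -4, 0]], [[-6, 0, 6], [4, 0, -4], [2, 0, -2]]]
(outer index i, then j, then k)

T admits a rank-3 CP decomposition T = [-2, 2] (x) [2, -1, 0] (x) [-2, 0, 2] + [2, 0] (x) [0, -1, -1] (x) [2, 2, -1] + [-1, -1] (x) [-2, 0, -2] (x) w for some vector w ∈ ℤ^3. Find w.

Subtract the known terms from T to get the rank-1 residual R = [-1, -1] (x) [-2, 0, -2] (x) w, so R[i,j,k] = a[i]·b[j]·w[k]. Pick indices with nonzero a[0]·b[0] = (-1)·(-2) = 2. Only the fibre through (0,0,·) is needed: R[0,0,:] = T[0,0,:] − Σₗ aₗ[0]bₗ[0]cₗ = [10, 0, -10] − (-2)·(2)·[-2, 0, 2] − (2)·(0)·[2, 2, -1] = [2, 0, -2]. Then w[k] = R[0,0,k] / 2 for each k, giving w = [2, 0, -2] / 2 = [1, 0, -1].

w = [1, 0, -1]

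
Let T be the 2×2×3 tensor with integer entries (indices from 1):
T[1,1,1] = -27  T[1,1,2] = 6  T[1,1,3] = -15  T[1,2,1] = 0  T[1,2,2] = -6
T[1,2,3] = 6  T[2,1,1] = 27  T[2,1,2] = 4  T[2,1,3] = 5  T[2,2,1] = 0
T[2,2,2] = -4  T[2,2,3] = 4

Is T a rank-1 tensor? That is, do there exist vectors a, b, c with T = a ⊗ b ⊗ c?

No

The mode-1 unfolding of T (rows indexed by i, columns by (j,k) = (1,1), (1,2), (1,3), (2,1), (2,2), (2,3)) is [[-27, 6, -15, 0, -6, 6], [27, 4, 5, 0, -4, 4]].
There the 2×2 minor on rows i ∈ {1, 2}, columns (j,k) ∈ {(1,1), (1,2)} is det [[-27, 6], [27, 4]] = -270 ≠ 0, so this unfolding has rank ≥ 2; CP rank is at least every unfolding rank, so rank(T) ≥ 2.
In particular rank(T) ≥ 2 > 1, so T is not rank-1.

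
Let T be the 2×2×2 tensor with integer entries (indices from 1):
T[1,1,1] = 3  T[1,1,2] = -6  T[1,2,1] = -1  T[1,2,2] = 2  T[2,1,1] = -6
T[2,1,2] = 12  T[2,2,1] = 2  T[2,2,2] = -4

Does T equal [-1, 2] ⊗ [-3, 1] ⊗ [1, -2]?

Reconstruct entrywise from the claimed factors. For example, T[2,2,2] = -4 and Σₗ aₗ[2]bₗ[2]cₗ[2] = (2)·(1)·(-2) = -4; checking all 8 entries, every one matches. The claim holds.

Yes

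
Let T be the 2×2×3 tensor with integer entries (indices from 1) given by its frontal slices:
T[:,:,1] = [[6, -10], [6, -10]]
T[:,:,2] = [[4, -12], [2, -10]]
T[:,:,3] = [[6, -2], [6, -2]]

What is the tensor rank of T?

Lower bound: the mode-3 unfolding of T (rows indexed by k, columns by (i,j) = (1,1), (1,2), (2,1), (2,2)) is [[6, -10, 6, -10], [4, -12, 2, -10], [6, -2, 6, -2]].
There the 3×3 minor on rows k ∈ {1, 2, 3}, columns (i,j) ∈ {(1,1), (1,2), (2,1)} is det [[6, -10, 6], [4, -12, 2], [6, -2, 6]] = 96 ≠ 0, so this unfolding has rank ≥ 3; CP rank is at least every unfolding rank, so rank(T) ≥ 3. (Flattening ranks never certify an upper bound on CP rank; for that we must actually write T with 3 rank-1 terms.)
Upper bound: T is a sum of 3 rank-1 terms, T = [1, -1] ∘ [1, -1] ∘ [2, 2, 2] + [1, 1] ∘ [0, 1] ∘ [-4, -8, 4] + [1, 2] ∘ [1, -1] ∘ [4, 2, 4] (written with every a and b primitive with positive leading entry and the scale carried by c; CP decompositions are not unique, and this one is verified by expanding entrywise), so rank(T) ≤ 3.
These bounds meet, so rank(T) = 3.
Check entry T[1,1,2] = 4: (1)·(1)·(2) + (1)·(0)·(-8) + (1)·(1)·(2) = 4.

3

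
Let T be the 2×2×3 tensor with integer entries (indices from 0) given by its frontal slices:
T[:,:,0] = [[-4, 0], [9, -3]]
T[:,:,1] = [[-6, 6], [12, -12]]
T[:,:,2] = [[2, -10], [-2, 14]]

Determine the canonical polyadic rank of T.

2

Lower bound: the mode-3 unfolding of T (rows indexed by k, columns by (i,j) = (0,0), (0,1), (1,0), (1,1)) is [[-4, 0, 9, -3], [-6, 6, 12, -12], [2, -10, -2, 14]].
There the 2×2 minor on rows k ∈ {0, 1}, columns (i,j) ∈ {(0,0), (0,1)} is det [[-4, 0], [-6, 6]] = -24 ≠ 0, so this unfolding has rank ≥ 2; CP rank is at least every unfolding rank, so rank(T) ≥ 2. (This is only a lower bound: in general the CP rank may exceed every unfolding rank, so we still need to exhibit 2 rank-1 terms summing to T.)
Upper bound — finding two terms. Write S_k = T[:,:,k] for the frontal slices: S₀ = [[-4, 0], [9, -3]], S₁ = [[-6, 6], [12, -12]], S₂ = [[2, -10], [-2, 14]].
If T = a₁ ⊗ b₁ ⊗ c₁ + a₂ ⊗ b₂ ⊗ c₂ then each S_k = c₁[k]·a₁b₁ᵀ + c₂[k]·a₂b₂ᵀ. S₀ and S₁ are linearly independent, so a₁b₁ᵀ and a₂b₂ᵀ must span the same plane of matrices: they are the rank-1 matrices of the form x·S₀ + y·S₁.
det(x·S₀ + y·S₁) is 12·x² + 12·xy = 12·(x + y)(x), vanishing at (x:y) = (1:-1) and (0:1).
M₁ = S₀ − S₁ = [[2, -6], [-3, 9]] = [2, -3][1, -3]ᵀ and M₂ = S₁ = [[-6, 6], [12, -12]] = (-6)·[1, -2][1, -1]ᵀ, so take a₁ = [2, -3], b₁ = [1, -3], a₂ = [1, -2], b₂ = [1, -1].
Each slice is an integer combination of E₁ = a₁b₁ᵀ and E₂ = a₂b₂ᵀ: S₀ = E₁ − 6·E₂, S₁ = −6·E₂, S₂ = 2·E₁ − 2·E₂; reading off coefficients, c₁ = [1, 0, 2] and c₂ = [-6, -6, -2].
Hence T = [2, -3] ⊗ [1, -3] ⊗ [1, 0, 2] + [1, -2] ⊗ [1, -1] ⊗ [-6, -6, -2], so rank(T) ≤ 2.
These bounds meet, so rank(T) = 2.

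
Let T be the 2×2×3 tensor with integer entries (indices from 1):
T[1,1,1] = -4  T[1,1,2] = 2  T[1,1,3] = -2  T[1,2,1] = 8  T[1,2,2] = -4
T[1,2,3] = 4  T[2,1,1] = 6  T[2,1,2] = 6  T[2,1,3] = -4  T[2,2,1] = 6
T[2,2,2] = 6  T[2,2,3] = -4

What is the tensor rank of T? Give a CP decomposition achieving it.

rank(T) = 2

Lower bound: the mode-3 unfolding of T (rows indexed by k, columns by (i,j) = (1,1), (1,2), (2,1), (2,2)) is [[-4, 8, 6, 6], [2, -4, 6, 6], [-2, 4, -4, -4]].
There the 2×2 minor on rows k ∈ {1, 2}, columns (i,j) ∈ {(1,1), (2,1)} is det [[-4, 6], [2, 6]] = -36 ≠ 0, so this unfolding has rank ≥ 2; CP rank is at least every unfolding rank, so rank(T) ≥ 2. (This is only a lower bound: in general the CP rank may exceed every unfolding rank, so we still need to exhibit 2 rank-1 terms summing to T.)
Upper bound — finding two terms. Write S_k = T[:,:,k] for the frontal slices: S₁ = [[-4, 8], [6, 6]], S₂ = [[2, -4], [6, 6]], S₃ = [[-2, 4], [-4, -4]].
If T = a₁ ⊗ b₁ ⊗ c₁ + a₂ ⊗ b₂ ⊗ c₂ then each S_k = c₁[k]·a₁b₁ᵀ + c₂[k]·a₂b₂ᵀ. S₁ and S₂ are linearly independent, so a₁b₁ᵀ and a₂b₂ᵀ must span the same plane of matrices: they are the rank-1 matrices of the form x·S₁ + y·S₂.
det(x·S₁ + y·S₂) is −72·x² − 36·xy + 36·y² = (-36)·(2·x − y)(x + y), vanishing at (x:y) = (1:2) and (1:-1).
M₁ = S₁ + 2·S₂ = [[0, 0], [18, 18]] = 18·[0, 1][1, 1]ᵀ and M₂ = S₁ − S₂ = [[-6, 12], [0, 0]] = (-6)·[1, 0][1, -2]ᵀ, so take a₁ = [0, 1], b₁ = [1, 1], a₂ = [1, 0], b₂ = [1, -2].
Each slice is an integer combination of E₁ = a₁b₁ᵀ and E₂ = a₂b₂ᵀ: S₁ = 6·E₁ − 4·E₂, S₂ = 6·E₁ + 2·E₂, S₃ = −4·E₁ − 2·E₂; reading off coefficients, c₁ = [6, 6, -4] and c₂ = [-4, 2, -2].
Hence T = [0, 1] ⊗ [1, 1] ⊗ [6, 6, -4] + [1, 0] ⊗ [1, -2] ⊗ [-4, 2, -2], so rank(T) ≤ 2.
These bounds meet, so rank(T) = 2.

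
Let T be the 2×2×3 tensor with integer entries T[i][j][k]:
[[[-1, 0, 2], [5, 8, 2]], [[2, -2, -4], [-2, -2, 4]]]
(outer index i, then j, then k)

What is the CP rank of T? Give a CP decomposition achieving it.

rank(T) = 3

Lower bound: the mode-3 unfolding of T (rows indexed by k, columns by (i,j) = (0,0), (0,1), (1,0), (1,1)) is [[-1, 5, 2, -2], [0, 8, -2, -2], [2, 2, -4, 4]].
There the 3×3 minor on rows k ∈ {0, 1, 2}, columns (i,j) ∈ {(0,0), (0,1), (1,0)} is det [[-1, 5, 2], [0, 8, -2], [2, 2, -4]] = -24 ≠ 0, so this unfolding has rank ≥ 3; CP rank is at least every unfolding rank, so rank(T) ≥ 3. (This is only a lower bound: in general the CP rank may exceed every unfolding rank, so we still need to exhibit 3 rank-1 terms summing to T.)
Upper bound: T is a sum of 3 rank-1 terms, T = [0, 1] ⊗ [1, 1] ⊗ [0, -2, 0] + [1, -2] ⊗ [1, -1] ⊗ [-1, 0, 2] + [1, 0] ⊗ [0, 1] ⊗ [4, 8, 4] (written with every a and b primitive with positive leading entry and the scale carried by c; CP decompositions are not unique, and this one is verified by expanding entrywise), so rank(T) ≤ 3.
These bounds meet, so rank(T) = 3.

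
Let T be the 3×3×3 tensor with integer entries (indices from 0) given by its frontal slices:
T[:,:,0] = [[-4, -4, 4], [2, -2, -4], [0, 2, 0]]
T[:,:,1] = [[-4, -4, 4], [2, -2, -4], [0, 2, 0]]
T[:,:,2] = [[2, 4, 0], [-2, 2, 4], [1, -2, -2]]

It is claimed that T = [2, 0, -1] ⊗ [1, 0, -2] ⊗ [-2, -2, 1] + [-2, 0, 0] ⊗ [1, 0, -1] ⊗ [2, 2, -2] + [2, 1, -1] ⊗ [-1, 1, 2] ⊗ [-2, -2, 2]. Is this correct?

Yes

Reconstruct entrywise from the claimed factors. For example, T[1,2,0] = -4 and Σₗ aₗ[1]bₗ[2]cₗ[0] = (0)·(-2)·(-2) + (0)·(-1)·(2) + (1)·(2)·(-2) = -4; checking all 27 entries, every one matches. The claim holds.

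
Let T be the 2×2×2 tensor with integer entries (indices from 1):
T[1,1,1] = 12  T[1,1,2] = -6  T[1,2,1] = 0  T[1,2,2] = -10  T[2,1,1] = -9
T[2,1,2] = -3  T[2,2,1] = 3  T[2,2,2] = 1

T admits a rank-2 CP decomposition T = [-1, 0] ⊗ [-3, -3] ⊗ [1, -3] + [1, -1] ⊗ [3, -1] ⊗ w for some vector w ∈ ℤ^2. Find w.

Subtract the known terms from T to get the rank-1 residual R = [1, -1] ⊗ [3, -1] ⊗ w, so R[i,j,k] = a[i]·b[j]·w[k]. Pick indices with nonzero a[1]·b[1] = (1)·(3) = 3. Only the fibre through (1,1,·) is needed: R[1,1,:] = T[1,1,:] − Σₗ aₗ[1]bₗ[1]cₗ = [12, -6] − (-1)·(-3)·[1, -3] = [9, 3]. Then w[k] = R[1,1,k] / 3 for each k, giving w = [9, 3] / 3 = [3, 1].

w = [3, 1]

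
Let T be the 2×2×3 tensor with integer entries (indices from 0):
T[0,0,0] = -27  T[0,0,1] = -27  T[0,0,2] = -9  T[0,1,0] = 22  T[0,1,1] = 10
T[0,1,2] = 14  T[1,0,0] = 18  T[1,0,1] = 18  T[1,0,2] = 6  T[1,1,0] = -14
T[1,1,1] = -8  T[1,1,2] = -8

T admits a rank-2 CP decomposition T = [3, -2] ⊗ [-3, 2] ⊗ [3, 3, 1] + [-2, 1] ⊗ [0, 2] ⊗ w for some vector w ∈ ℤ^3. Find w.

w = [-1, 2, -2]

Subtract the known terms from T to get the rank-1 residual R = [-2, 1] ⊗ [0, 2] ⊗ w, so R[i,j,k] = a[i]·b[j]·w[k]. Pick indices with nonzero a[0]·b[1] = (-2)·(2) = -4. Only the fibre through (0,1,·) is needed: R[0,1,:] = T[0,1,:] − Σₗ aₗ[0]bₗ[1]cₗ = [22, 10, 14] − (3)·(2)·[3, 3, 1] = [4, -8, 8]. Then w[k] = R[0,1,k] / -4 for each k, giving w = [4, -8, 8] / -4 = [-1, 2, -2].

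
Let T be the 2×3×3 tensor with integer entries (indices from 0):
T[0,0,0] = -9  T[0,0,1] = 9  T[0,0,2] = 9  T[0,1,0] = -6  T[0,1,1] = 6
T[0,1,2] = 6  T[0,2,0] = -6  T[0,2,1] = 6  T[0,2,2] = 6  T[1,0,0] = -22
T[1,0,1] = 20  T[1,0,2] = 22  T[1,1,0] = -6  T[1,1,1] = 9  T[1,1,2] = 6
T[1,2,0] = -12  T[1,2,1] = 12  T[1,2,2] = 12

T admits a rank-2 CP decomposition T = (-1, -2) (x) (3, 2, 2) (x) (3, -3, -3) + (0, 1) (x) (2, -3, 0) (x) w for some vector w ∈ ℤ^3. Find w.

w = (-2, 1, 2)

Subtract the known terms from T to get the rank-1 residual R = (0, 1) (x) (2, -3, 0) (x) w, so R[i,j,k] = a[i]·b[j]·w[k]. Pick indices with nonzero a[1]·b[0] = (1)·(2) = 2. Only the fibre through (1,0,·) is needed: R[1,0,:] = T[1,0,:] − Σₗ aₗ[1]bₗ[0]cₗ = [-22, 20, 22] − (-2)·(3)·(3, -3, -3) = [-4, 2, 4]. Then w[k] = R[1,0,k] / 2 for each k, giving w = [-4, 2, 4] / 2 = (-2, 1, 2).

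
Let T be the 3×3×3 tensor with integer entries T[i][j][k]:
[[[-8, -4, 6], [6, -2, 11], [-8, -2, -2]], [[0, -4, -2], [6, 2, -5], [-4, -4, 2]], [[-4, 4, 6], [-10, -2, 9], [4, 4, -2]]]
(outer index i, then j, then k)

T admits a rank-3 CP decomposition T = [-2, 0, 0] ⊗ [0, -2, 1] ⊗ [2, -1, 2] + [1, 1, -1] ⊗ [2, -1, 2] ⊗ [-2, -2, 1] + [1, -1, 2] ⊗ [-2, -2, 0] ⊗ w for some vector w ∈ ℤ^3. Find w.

w = [2, 0, -2]

Subtract the known terms from T to get the rank-1 residual R = [1, -1, 2] ⊗ [-2, -2, 0] ⊗ w, so R[i,j,k] = a[i]·b[j]·w[k]. Pick indices with nonzero a[0]·b[0] = (1)·(-2) = -2. Only the fibre through (0,0,·) is needed: R[0,0,:] = T[0,0,:] − Σₗ aₗ[0]bₗ[0]cₗ = [-8, -4, 6] − (-2)·(0)·[2, -1, 2] − (1)·(2)·[-2, -2, 1] = [-4, 0, 4]. Then w[k] = R[0,0,k] / -2 for each k, giving w = [-4, 0, 4] / -2 = [2, 0, -2].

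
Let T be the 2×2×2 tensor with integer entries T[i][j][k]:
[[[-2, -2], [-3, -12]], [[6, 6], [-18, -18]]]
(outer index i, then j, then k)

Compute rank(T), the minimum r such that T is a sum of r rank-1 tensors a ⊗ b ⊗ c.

Lower bound: in the mode-2 unfolding of T (rows indexed by j, columns by (i,k)) the 2×2 minor on rows j ∈ {0, 1}, columns (i,k) ∈ {(0,0), (0,1)} is det [[-2, -2], [-3, -12]] = 18 ≠ 0, so that unfolding has rank ≥ 2 and hence rank(T) ≥ 2 (CP rank is at least every unfolding rank, though it can be larger).
Upper bound: with S_k = T[:,:,k], the two rank-1 terms a₁b₁ᵀ, a₂b₂ᵀ are the rank-1 members of the pencil x·S₀ + y·S₁.
det(x·S₀ + y·S₁) is 54·x² + 162·xy + 108·y² = 54·(x + 2·y)(x + y), vanishing at (x:y) = (2:-1) and (1:-1).
M₁ = 2·S₀ − S₁ = [[-2, 6], [6, -18]] = (-2)·[1, -3][1, -3]ᵀ and M₂ = S₀ − S₁ = [[0, 9], [0, 0]] = 9·[1, 0][0, 1]ᵀ, so take a₁ = [1, -3], b₁ = [1, -3], a₂ = [1, 0], b₂ = [0, 1].
Each slice is an integer combination of E₁ = a₁b₁ᵀ and E₂ = a₂b₂ᵀ: S₀ = −2·E₁ − 9·E₂, S₁ = −2·E₁ − 18·E₂; reading off coefficients, c₁ = [-2, -2] and c₂ = [-9, -18].
Hence T = [1, -3] ⊗ [1, -3] ⊗ [-2, -2] + [1, 0] ⊗ [0, 1] ⊗ [-9, -18], so rank(T) ≤ 2.
These bounds meet, so rank(T) = 2.

2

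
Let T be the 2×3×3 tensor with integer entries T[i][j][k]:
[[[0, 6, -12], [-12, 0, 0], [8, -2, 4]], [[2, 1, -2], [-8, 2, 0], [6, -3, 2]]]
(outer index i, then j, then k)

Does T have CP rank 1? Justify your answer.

The mode-2 unfolding of T (rows indexed by j, columns by (i,k) = (0,0), (0,1), (0,2), (1,0), (1,1), (1,2)) is [[0, 6, -12, 2, 1, -2], [-12, 0, 0, -8, 2, 0], [8, -2, 4, 6, -3, 2]].
There the 3×3 minor on rows j ∈ {0, 1, 2}, columns (i,k) ∈ {(0,0), (0,1), (1,0)} is det [[0, 6, 2], [-12, 0, -8], [8, -2, 6]] = 96 ≠ 0, so this unfolding has rank ≥ 3; CP rank is at least every unfolding rank, so rank(T) ≥ 3.
In particular rank(T) ≥ 3 > 1, so T is not rank-1.

No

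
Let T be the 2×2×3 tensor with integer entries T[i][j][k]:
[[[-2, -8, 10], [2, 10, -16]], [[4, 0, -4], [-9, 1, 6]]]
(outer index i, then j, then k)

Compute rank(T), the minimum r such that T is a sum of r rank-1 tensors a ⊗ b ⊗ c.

Lower bound: the mode-3 unfolding of T (rows indexed by k, columns by (i,j) = (0,0), (0,1), (1,0), (1,1)) is [[-2, 2, 4, -9], [-8, 10, 0, 1], [10, -16, -4, 6]].
There the 3×3 minor on rows k ∈ {0, 1, 2}, columns (i,j) ∈ {(0,0), (0,1), (1,0)} is det [[-2, 2, 4], [-8, 10, 0], [10, -16, -4]] = 128 ≠ 0, so this unfolding has rank ≥ 3; CP rank is at least every unfolding rank, so rank(T) ≥ 3. (This is only a lower bound: in general the CP rank may exceed every unfolding rank, so we still need to exhibit 3 rank-1 terms summing to T.)
Upper bound: T is a sum of 3 rank-1 terms, T = [1, -2] ⊗ [1, -2] ⊗ [-2, 0, 2] + [1, 0] ⊗ [1, -1] ⊗ [0, -8, 8] + [2, 1] ⊗ [0, 1] ⊗ [-1, 1, -2] (one valid choice — decompositions are not unique — normalised so each a, b is primitive with positive first nonzero entry; check it by expanding all entries), so rank(T) ≤ 3.
These bounds meet, so rank(T) = 3.
Check entry T[1,0,1] = 0: (-2)·(1)·(0) + (0)·(1)·(-8) + (1)·(0)·(1) = 0.

3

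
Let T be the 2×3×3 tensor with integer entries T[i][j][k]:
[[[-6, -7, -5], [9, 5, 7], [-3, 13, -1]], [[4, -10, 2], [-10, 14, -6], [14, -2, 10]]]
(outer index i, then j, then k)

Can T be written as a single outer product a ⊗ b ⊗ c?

The mode-2 unfolding of T (rows indexed by j, columns by (i,k) = (0,0), (0,1), (0,2), (1,0), (1,1), (1,2)) is [[-6, -7, -5, 4, -10, 2], [9, 5, 7, -10, 14, -6], [-3, 13, -1, 14, -2, 10]].
There the 2×2 minor on rows j ∈ {0, 1}, columns (i,k) ∈ {(0,0), (0,1)} is det [[-6, -7], [9, 5]] = 33 ≠ 0, so this unfolding has rank ≥ 2; CP rank is at least every unfolding rank, so rank(T) ≥ 2.
In particular rank(T) ≥ 2 > 1, so T is not rank-1.

No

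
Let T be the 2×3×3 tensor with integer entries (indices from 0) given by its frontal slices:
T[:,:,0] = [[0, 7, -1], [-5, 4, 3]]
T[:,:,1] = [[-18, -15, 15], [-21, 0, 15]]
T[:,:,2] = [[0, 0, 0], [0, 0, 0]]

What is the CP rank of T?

2

Lower bound: the mode-2 unfolding of T (rows indexed by j, columns by (i,k) = (0,0), (0,1), (0,2), (1,0), (1,1), (1,2)) is [[0, -18, 0, -5, -21, 0], [7, -15, 0, 4, 0, 0], [-1, 15, 0, 3, 15, 0]].
There the 2×2 minor on rows j ∈ {0, 1}, columns (i,k) ∈ {(0,0), (0,1)} is det [[0, -18], [7, -15]] = 126 ≠ 0, so this unfolding has rank ≥ 2; CP rank is at least every unfolding rank, so rank(T) ≥ 2. (Flattening ranks never certify an upper bound on CP rank; for that we must actually write T with 2 rank-1 terms.)
Upper bound — finding two terms. Write S_k = T[:,:,k] for the frontal slices: S₀ = [[0, 7, -1], [-5, 4, 3]], S₁ = [[-18, -15, 15], [-21, 0, 15]], S₂ = [[0, 0, 0], [0, 0, 0]].
If T = a₁ ⊗ b₁ ⊗ c₁ + a₂ ⊗ b₂ ⊗ c₂ then each S_k = c₁[k]·a₁b₁ᵀ + c₂[k]·a₂b₂ᵀ. S₀ and S₁ are linearly independent, so a₁b₁ᵀ and a₂b₂ᵀ must span the same plane of matrices: they are the rank-1 matrices of the form x·S₀ + y·S₁.
The 2×2 minor of x·S₀ + y·S₁ on rows {0,1}, columns {0,1} is 35·x² − 315·y² = 35·(x − 3·y)(x + 3·y), vanishing at (x:y) = (3:1) and (3:-1).
M₁ = 3·S₀ + S₁ = [[-18, 6, 12], [-36, 12, 24]] = (-6)·[1, 2][3, -1, -2]ᵀ and M₂ = 3·S₀ − S₁ = [[18, 36, -18], [6, 12, -6]] = 6·[3, 1][1, 2, -1]ᵀ, so take a₁ = [1, 2], b₁ = [3, -1, -2], a₂ = [3, 1], b₂ = [1, 2, -1].
Each slice is an integer combination of E₁ = a₁b₁ᵀ and E₂ = a₂b₂ᵀ: S₀ = −E₁ + E₂, S₁ = −3·E₁ − 3·E₂, S₂ = 0; reading off coefficients, c₁ = [-1, -3, 0] and c₂ = [1, -3, 0].
Hence T = [1, 2] ⊗ [3, -1, -2] ⊗ [-1, -3, 0] + [3, 1] ⊗ [1, 2, -1] ⊗ [1, -3, 0], so rank(T) ≤ 2.
These bounds meet, so rank(T) = 2.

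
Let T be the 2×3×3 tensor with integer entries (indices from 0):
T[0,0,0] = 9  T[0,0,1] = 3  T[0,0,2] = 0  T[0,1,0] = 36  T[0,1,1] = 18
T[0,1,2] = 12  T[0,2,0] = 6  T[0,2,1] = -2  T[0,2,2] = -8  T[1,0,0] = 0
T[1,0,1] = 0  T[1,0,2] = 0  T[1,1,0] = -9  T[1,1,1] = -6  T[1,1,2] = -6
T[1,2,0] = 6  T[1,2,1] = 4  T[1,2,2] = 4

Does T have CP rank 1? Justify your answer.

No

The mode-1 unfolding of T (rows indexed by i, columns by (j,k) = (0,0), (0,1), (0,2), (1,0), (1,1), (1,2), (2,0), (2,1), (2,2)) is [[9, 3, 0, 36, 18, 12, 6, -2, -8], [0, 0, 0, -9, -6, -6, 6, 4, 4]].
There the 2×2 minor on rows i ∈ {0, 1}, columns (j,k) ∈ {(0,0), (1,0)} is det [[9, 36], [0, -9]] = -81 ≠ 0, so this unfolding has rank ≥ 2; CP rank is at least every unfolding rank, so rank(T) ≥ 2.
In particular rank(T) ≥ 2 > 1, so T is not rank-1.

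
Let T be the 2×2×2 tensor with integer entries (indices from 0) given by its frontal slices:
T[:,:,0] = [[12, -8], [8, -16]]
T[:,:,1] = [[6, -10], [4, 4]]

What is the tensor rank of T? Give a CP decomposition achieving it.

Lower bound: the mode-2 unfolding of T (rows indexed by j, columns by (i,k) = (0,0), (0,1), (1,0), (1,1)) is [[12, 6, 8, 4], [-8, -10, -16, 4]].
There the 2×2 minor on rows j ∈ {0, 1}, columns (i,k) ∈ {(0,0), (0,1)} is det [[12, 6], [-8, -10]] = -72 ≠ 0, so this unfolding has rank ≥ 2; CP rank is at least every unfolding rank, so rank(T) ≥ 2. (Flattening ranks never certify an upper bound on CP rank; for that we must actually write T with 2 rank-1 terms.)
Upper bound — finding two terms. Write S_k = T[:,:,k] for the frontal slices: S₀ = [[12, -8], [8, -16]], S₁ = [[6, -10], [4, 4]].
If T = a₁ ⊗ b₁ ⊗ c₁ + a₂ ⊗ b₂ ⊗ c₂ then each S_k = c₁[k]·a₁b₁ᵀ + c₂[k]·a₂b₂ᵀ. S₀ and S₁ are linearly independent, so a₁b₁ᵀ and a₂b₂ᵀ must span the same plane of matrices: they are the rank-1 matrices of the form x·S₀ + y·S₁.
det(x·S₀ + y·S₁) is −128·x² + 64·xy + 64·y² = (-64)·(x − y)(2·x + y), vanishing at (x:y) = (1:1) and (1:-2).
M₁ = S₀ + S₁ = [[18, -18], [12, -12]] = 6·[3, 2][1, -1]ᵀ and M₂ = S₀ − 2·S₁ = [[0, 12], [0, -24]] = 12·[1, -2][0, 1]ᵀ, so take a₁ = [3, 2], b₁ = [1, -1], a₂ = [1, -2], b₂ = [0, 1].
Each slice is an integer combination of E₁ = a₁b₁ᵀ and E₂ = a₂b₂ᵀ: S₀ = 4·E₁ + 4·E₂, S₁ = 2·E₁ − 4·E₂; reading off coefficients, c₁ = [4, 2] and c₂ = [4, -4].
Hence T = [3, 2] ⊗ [1, -1] ⊗ [4, 2] + [1, -2] ⊗ [0, 1] ⊗ [4, -4], so rank(T) ≤ 2.
These bounds meet, so rank(T) = 2.

rank(T) = 2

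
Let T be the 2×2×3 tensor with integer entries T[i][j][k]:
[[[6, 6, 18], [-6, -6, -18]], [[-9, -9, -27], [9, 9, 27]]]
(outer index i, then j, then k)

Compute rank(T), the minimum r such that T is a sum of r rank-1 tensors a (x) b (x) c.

Lower bound: T ≠ 0 (e.g. T[0,0,0] = 6), so rank(T) ≥ 1.
Upper bound: if T = a (x) b (x) c then every fibre of T is a multiple of the corresponding factor, so read the factors off the fibres through the nonzero entry T[0,0,0] = 6.
The mode-1 fibre T[:,0,0] = [6, -9] gives a = [2, -3] (primitive direction); the mode-2 fibre T[0,:,0] = [6, -6] gives b = [1, -1]; then c[k] = T[0,0,k] / (a[0]·b[0]) = [6, 6, 18] / 2 = [3, 3, 9].
Expanding [2, -3] (x) [1, -1] (x) [3, 3, 9] reproduces all 12 entries of T, so T = [2, -3] (x) [1, -1] (x) [3, 3, 9] and rank(T) ≤ 1.
These bounds meet, so rank(T) = 1.
Check entry T[0,1,0] = -6: (2)·(-1)·(3) = -6.

1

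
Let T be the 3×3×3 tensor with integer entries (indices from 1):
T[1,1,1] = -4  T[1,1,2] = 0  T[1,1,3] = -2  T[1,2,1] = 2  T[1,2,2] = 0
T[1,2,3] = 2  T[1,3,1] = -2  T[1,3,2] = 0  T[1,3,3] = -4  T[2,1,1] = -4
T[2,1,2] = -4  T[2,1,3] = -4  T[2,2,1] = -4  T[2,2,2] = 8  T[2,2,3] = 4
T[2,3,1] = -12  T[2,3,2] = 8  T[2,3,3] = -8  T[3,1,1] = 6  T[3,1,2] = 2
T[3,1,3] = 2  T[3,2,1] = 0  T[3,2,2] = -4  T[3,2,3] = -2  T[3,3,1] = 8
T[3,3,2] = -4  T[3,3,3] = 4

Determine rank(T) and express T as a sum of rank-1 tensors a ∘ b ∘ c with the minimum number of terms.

Lower bound: in the mode-3 unfolding of T (rows indexed by k, columns by (i,j)) the 3×3 minor on rows k ∈ {1, 2, 3}, columns (i,j) ∈ {(1,1), (1,2), (2,1)} is det [[-4, 2, -4], [0, 0, -4], [-2, 2, -4]] = -16 ≠ 0, so that unfolding has rank ≥ 3 and hence rank(T) ≥ 3 (CP rank is at least every unfolding rank, though it can be larger).
Upper bound: T is a sum of 3 rank-1 terms, T = [0, 2, -1] ∘ [1, -2, -2] ∘ [2, -2, 0] + [1, 2, -2] ∘ [2, -1, 1] ∘ [-2, 0, 0] + [1, 2, -1] ∘ [1, -1, 2] ∘ [0, 0, -2] (one valid choice — decompositions are not unique — normalised so each a, b is primitive with positive first nonzero entry; check it by expanding all entries), so rank(T) ≤ 3.
These bounds meet, so rank(T) = 3.

rank(T) = 3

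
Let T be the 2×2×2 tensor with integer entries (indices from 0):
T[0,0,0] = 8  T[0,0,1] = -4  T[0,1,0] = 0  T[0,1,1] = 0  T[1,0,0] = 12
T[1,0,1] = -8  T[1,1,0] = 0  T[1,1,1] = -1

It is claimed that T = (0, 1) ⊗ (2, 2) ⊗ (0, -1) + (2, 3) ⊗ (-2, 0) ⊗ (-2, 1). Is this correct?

Reconstruct entry (1,1,1) from the claimed factors: Σₗ aₗ[1]bₗ[1]cₗ[1] = (1)·(2)·(-1) + (3)·(0)·(1) = -2, but T[1,1,1] = -1. The claim is false.

No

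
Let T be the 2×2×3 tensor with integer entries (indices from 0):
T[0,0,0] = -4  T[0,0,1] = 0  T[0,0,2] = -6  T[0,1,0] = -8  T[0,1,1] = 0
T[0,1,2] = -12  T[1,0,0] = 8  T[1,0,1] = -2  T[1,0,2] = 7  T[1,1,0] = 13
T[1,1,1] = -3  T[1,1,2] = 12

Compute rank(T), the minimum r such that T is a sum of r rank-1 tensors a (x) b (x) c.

2

Lower bound: the mode-1 unfolding of T (rows indexed by i, columns by (j,k) = (0,0), (0,1), (0,2), (1,0), (1,1), (1,2)) is [[-4, 0, -6, -8, 0, -12], [8, -2, 7, 13, -3, 12]].
There the 2×2 minor on rows i ∈ {0, 1}, columns (j,k) ∈ {(0,0), (0,1)} is det [[-4, 0], [8, -2]] = 8 ≠ 0, so this unfolding has rank ≥ 2; CP rank is at least every unfolding rank, so rank(T) ≥ 2. (Unfolding ranks only ever bound the CP rank from below — rank(T) can be strictly larger than all of them — so the matching upper bound has to come from an explicit 2-term decomposition.)
Upper bound — finding two terms. Write S_k = T[:,:,k] for the frontal slices: S₀ = [[-4, -8], [8, 13]], S₁ = [[0, 0], [-2, -3]], S₂ = [[-6, -12], [7, 12]].
If T = a₁ (x) b₁ (x) c₁ + a₂ (x) b₂ (x) c₂ then each S_k = c₁[k]·a₁b₁ᵀ + c₂[k]·a₂b₂ᵀ. S₀ and S₁ are linearly independent, so a₁b₁ᵀ and a₂b₂ᵀ must span the same plane of matrices: they are the rank-1 matrices of the form x·S₀ + y·S₁.
det(x·S₀ + y·S₁) is 12·x² − 4·xy = 4·(3·x − y)(x), vanishing at (x:y) = (1:3) and (0:1).
M₁ = S₀ + 3·S₁ = [[-4, -8], [2, 4]] = (-2)·[2, -1][1, 2]ᵀ and M₂ = S₁ = [[0, 0], [-2, -3]] = −[0, 1][2, 3]ᵀ, so take a₁ = [2, -1], b₁ = [1, 2], a₂ = [0, 1], b₂ = [2, 3].
Each slice is an integer combination of E₁ = a₁b₁ᵀ and E₂ = a₂b₂ᵀ: S₀ = −2·E₁ + 3·E₂, S₁ = −E₂, S₂ = −3·E₁ + 2·E₂; reading off coefficients, c₁ = [-2, 0, -3] and c₂ = [3, -1, 2].
Hence T = [2, -1] (x) [1, 2] (x) [-2, 0, -3] + [0, 1] (x) [2, 3] (x) [3, -1, 2], so rank(T) ≤ 2.
These bounds meet, so rank(T) = 2.
Check entry T[1,0,1] = -2: (-1)·(1)·(0) + (1)·(2)·(-1) = -2.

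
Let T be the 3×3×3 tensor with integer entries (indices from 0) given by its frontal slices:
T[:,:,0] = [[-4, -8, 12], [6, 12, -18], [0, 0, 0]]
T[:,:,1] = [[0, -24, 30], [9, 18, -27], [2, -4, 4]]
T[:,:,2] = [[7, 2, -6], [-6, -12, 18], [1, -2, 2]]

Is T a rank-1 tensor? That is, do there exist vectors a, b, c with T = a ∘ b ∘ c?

No

The mode-3 unfolding of T (rows indexed by k, columns by (i,j) = (0,0), (0,1), (0,2), (1,0), (1,1), (1,2), (2,0), (2,1), (2,2)) is [[-4, -8, 12, 6, 12, -18, 0, 0, 0], [0, -24, 30, 9, 18, -27, 2, -4, 4], [7, 2, -6, -6, -12, 18, 1, -2, 2]].
There the 2×2 minor on rows k ∈ {0, 1}, columns (i,j) ∈ {(0,0), (0,1)} is det [[-4, -8], [0, -24]] = 96 ≠ 0, so this unfolding has rank ≥ 2; CP rank is at least every unfolding rank, so rank(T) ≥ 2.
In particular rank(T) ≥ 2 > 1, so T is not rank-1.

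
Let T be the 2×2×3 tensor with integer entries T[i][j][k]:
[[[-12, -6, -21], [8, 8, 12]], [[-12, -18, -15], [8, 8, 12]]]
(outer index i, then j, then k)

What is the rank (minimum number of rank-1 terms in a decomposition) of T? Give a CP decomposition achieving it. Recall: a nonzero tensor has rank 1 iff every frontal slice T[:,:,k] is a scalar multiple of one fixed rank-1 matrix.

Lower bound: the mode-2 unfolding of T (rows indexed by j, columns by (i,k) = (0,0), (0,1), (0,2), (1,0), (1,1), (1,2)) is [[-12, -6, -21, -12, -18, -15], [8, 8, 12, 8, 8, 12]].
There the 2×2 minor on rows j ∈ {0, 1}, columns (i,k) ∈ {(0,0), (0,1)} is det [[-12, -6], [8, 8]] = -48 ≠ 0, so this unfolding has rank ≥ 2; CP rank is at least every unfolding rank, so rank(T) ≥ 2. (Unfolding ranks only ever bound the CP rank from below — rank(T) can be strictly larger than all of them — so the matching upper bound has to come from an explicit 2-term decomposition.)
Upper bound — finding two terms. Write S_k = T[:,:,k] for the frontal slices: S₀ = [[-12, 8], [-12, 8]], S₁ = [[-6, 8], [-18, 8]], S₂ = [[-21, 12], [-15, 12]].
If T = a₁ ∘ b₁ ∘ c₁ + a₂ ∘ b₂ ∘ c₂ then each S_k = c₁[k]·a₁b₁ᵀ + c₂[k]·a₂b₂ᵀ. S₀ and S₁ are linearly independent, so a₁b₁ᵀ and a₂b₂ᵀ must span the same plane of matrices: they are the rank-1 matrices of the form x·S₀ + y·S₁.
det(x·S₀ + y·S₁) is 96·xy + 96·y² = 96·(y)(x + y), vanishing at (x:y) = (1:0) and (1:-1).
M₁ = S₀ = [[-12, 8], [-12, 8]] = (-4)·[1, 1][3, -2]ᵀ and M₂ = S₀ − S₁ = [[-6, 0], [6, 0]] = (-6)·[1, -1][1, 0]ᵀ, so take a₁ = [1, 1], b₁ = [3, -2], a₂ = [1, -1], b₂ = [1, 0].
Each slice is an integer combination of E₁ = a₁b₁ᵀ and E₂ = a₂b₂ᵀ: S₀ = −4·E₁, S₁ = −4·E₁ + 6·E₂, S₂ = −6·E₁ − 3·E₂; reading off coefficients, c₁ = [-4, -4, -6] and c₂ = [0, 6, -3].
Hence T = [1, 1] ∘ [3, -2] ∘ [-4, -4, -6] + [1, -1] ∘ [1, 0] ∘ [0, 6, -3], so rank(T) ≤ 2.
These bounds meet, so rank(T) = 2.

rank(T) = 2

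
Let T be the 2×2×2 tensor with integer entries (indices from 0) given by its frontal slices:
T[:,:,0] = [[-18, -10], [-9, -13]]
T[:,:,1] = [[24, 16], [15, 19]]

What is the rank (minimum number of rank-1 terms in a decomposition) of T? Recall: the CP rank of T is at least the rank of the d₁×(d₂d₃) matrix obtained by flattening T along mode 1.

2

Lower bound: the mode-1 unfolding of T (rows indexed by i, columns by (j,k) = (0,0), (0,1), (1,0), (1,1)) is [[-18, 24, -10, 16], [-9, 15, -13, 19]].
There the 2×2 minor on rows i ∈ {0, 1}, columns (j,k) ∈ {(0,0), (0,1)} is det [[-18, 24], [-9, 15]] = -54 ≠ 0, so this unfolding has rank ≥ 2; CP rank is at least every unfolding rank, so rank(T) ≥ 2. (Flattening ranks never certify an upper bound on CP rank; for that we must actually write T with 2 rank-1 terms.)
Upper bound — finding two terms. Write S_k = T[:,:,k] for the frontal slices: S₀ = [[-18, -10], [-9, -13]], S₁ = [[24, 16], [15, 19]].
If T = a₁ (x) b₁ (x) c₁ + a₂ (x) b₂ (x) c₂ then each S_k = c₁[k]·a₁b₁ᵀ + c₂[k]·a₂b₂ᵀ. S₀ and S₁ are linearly independent, so a₁b₁ᵀ and a₂b₂ᵀ must span the same plane of matrices: they are the rank-1 matrices of the form x·S₀ + y·S₁.
det(x·S₀ + y·S₁) is 144·x² − 360·xy + 216·y² = 72·(2·x − 3·y)(x − y), vanishing at (x:y) = (3:2) and (1:1).
M₁ = 3·S₀ + 2·S₁ = [[-6, 2], [3, -1]] = −[2, -1][3, -1]ᵀ and M₂ = S₀ + S₁ = [[6, 6], [6, 6]] = 6·[1, 1][1, 1]ᵀ, so take a₁ = [2, -1], b₁ = [3, -1], a₂ = [1, 1], b₂ = [1, 1].
Each slice is an integer combination of E₁ = a₁b₁ᵀ and E₂ = a₂b₂ᵀ: S₀ = −E₁ − 12·E₂, S₁ = E₁ + 18·E₂; reading off coefficients, c₁ = [-1, 1] and c₂ = [-12, 18].
Hence T = [2, -1] (x) [3, -1] (x) [-1, 1] + [1, 1] (x) [1, 1] (x) [-12, 18], so rank(T) ≤ 2.
These bounds meet, so rank(T) = 2.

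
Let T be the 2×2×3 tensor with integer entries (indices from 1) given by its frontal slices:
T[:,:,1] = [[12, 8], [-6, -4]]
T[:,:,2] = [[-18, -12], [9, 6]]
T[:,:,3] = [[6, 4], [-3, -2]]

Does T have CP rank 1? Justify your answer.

Yes

The mode-1 fibre T[:,1,1] = [12, -6] gives a = [2, -1] (primitive direction); the mode-2 fibre T[1,:,1] = [12, 8] gives b = [3, 2]; then c[k] = T[1,1,k] / (a[1]·b[1]) = [12, -18, 6] / 6 = [2, -3, 1].
Expanding [2, -1] ⊗ [3, 2] ⊗ [2, -3, 1] reproduces all 12 entries of T, so T = [2, -1] ⊗ [3, 2] ⊗ [2, -3, 1] and rank(T) ≤ 1.
Equivalently every frontal slice T[:,:,k] is c[k] times the rank-1 matrix [2, -1] ⊗ [3, 2]. So T has rank 1 (it is nonzero).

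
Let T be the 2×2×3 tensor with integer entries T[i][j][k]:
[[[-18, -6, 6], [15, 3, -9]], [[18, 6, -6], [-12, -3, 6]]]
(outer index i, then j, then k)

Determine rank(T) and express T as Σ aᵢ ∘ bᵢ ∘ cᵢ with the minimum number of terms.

Lower bound: in the mode-2 unfolding of T (rows indexed by j, columns by (i,k)) the 2×2 minor on rows j ∈ {0, 1}, columns (i,k) ∈ {(0,0), (0,1)} is det [[-18, -6], [15, 3]] = 36 ≠ 0, so that unfolding has rank ≥ 2 and hence rank(T) ≥ 2 (CP rank is at least every unfolding rank, though it can be larger).
Upper bound: with S_k = T[:,:,k], the two rank-1 terms a₁b₁ᵀ, a₂b₂ᵀ are the rank-1 members of the pencil x·S₀ + y·S₁.
det(x·S₀ + y·S₁) is −54·x² − 18·xy = (-18)·(3·x + y)(x), vanishing at (x:y) = (1:-3) and (0:1).
M₁ = S₀ − 3·S₁ = [[0, 6], [0, -3]] = 3·[2, -1][0, 1]ᵀ and M₂ = S₁ = [[-6, 3], [6, -3]] = (-3)·[1, -1][2, -1]ᵀ, so take a₁ = [2, -1], b₁ = [0, 1], a₂ = [1, -1], b₂ = [2, -1].
Each slice is an integer combination of E₁ = a₁b₁ᵀ and E₂ = a₂b₂ᵀ: S₀ = 3·E₁ − 9·E₂, S₁ = −3·E₂, S₂ = −3·E₁ + 3·E₂; reading off coefficients, c₁ = [3, 0, -3] and c₂ = [-9, -3, 3].
Hence T = [2, -1] ∘ [0, 1] ∘ [3, 0, -3] + [1, -1] ∘ [2, -1] ∘ [-9, -3, 3], so rank(T) ≤ 2.
These bounds meet, so rank(T) = 2.

rank(T) = 2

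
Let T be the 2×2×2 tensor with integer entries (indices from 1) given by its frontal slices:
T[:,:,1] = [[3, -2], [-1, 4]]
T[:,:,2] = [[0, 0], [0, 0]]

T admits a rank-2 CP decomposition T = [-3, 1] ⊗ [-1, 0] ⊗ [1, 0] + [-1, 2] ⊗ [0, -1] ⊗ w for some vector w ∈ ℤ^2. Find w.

w = [-2, 0]

Subtract the known terms from T to get the rank-1 residual R = [-1, 2] ⊗ [0, -1] ⊗ w, so R[i,j,k] = a[i]·b[j]·w[k]. Pick indices with nonzero a[1]·b[2] = (-1)·(-1) = 1. Only the fibre through (1,2,·) is needed: R[1,2,:] = T[1,2,:] − Σₗ aₗ[1]bₗ[2]cₗ = [-2, 0] − (-3)·(0)·[1, 0] = [-2, 0]. Then w[k] = R[1,2,k] / 1 for each k, giving w = [-2, 0] / 1 = [-2, 0].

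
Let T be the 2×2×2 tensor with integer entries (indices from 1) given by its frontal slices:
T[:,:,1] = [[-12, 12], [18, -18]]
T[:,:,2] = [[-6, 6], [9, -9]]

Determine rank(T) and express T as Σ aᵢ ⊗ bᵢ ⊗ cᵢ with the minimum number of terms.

rank(T) = 1

Lower bound: T ≠ 0 (e.g. T[1,1,1] = -12), so rank(T) ≥ 1.
Upper bound: if T = a ⊗ b ⊗ c then every fibre of T is a multiple of the corresponding factor, so read the factors off the fibres through the nonzero entry T[1,1,1] = -12.
The mode-1 fibre T[:,1,1] = [-12, 18] gives a = [2, -3] (primitive direction); the mode-2 fibre T[1,:,1] = [-12, 12] gives b = [1, -1]; then c[k] = T[1,1,k] / (a[1]·b[1]) = [-12, -6] / 2 = [-6, -3].
Expanding [2, -3] ⊗ [1, -1] ⊗ [-6, -3] reproduces all 8 entries of T, so T = [2, -3] ⊗ [1, -1] ⊗ [-6, -3] and rank(T) ≤ 1.
These bounds meet, so rank(T) = 1.
Check entry T[1,2,2] = 6: (2)·(-1)·(-3) = 6.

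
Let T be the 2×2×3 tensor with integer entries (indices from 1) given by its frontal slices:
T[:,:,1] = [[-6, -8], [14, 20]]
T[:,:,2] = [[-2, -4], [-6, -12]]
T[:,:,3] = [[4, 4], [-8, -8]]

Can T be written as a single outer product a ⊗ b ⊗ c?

The mode-3 unfolding of T (rows indexed by k, columns by (i,j) = (1,1), (1,2), (2,1), (2,2)) is [[-6, -8, 14, 20], [-2, -4, -6, -12], [4, 4, -8, -8]].
There the 3×3 minor on rows k ∈ {1, 2, 3}, columns (i,j) ∈ {(1,1), (1,2), (2,1)} is det [[-6, -8, 14], [-2, -4, -6], [4, 4, -8]] = 96 ≠ 0, so this unfolding has rank ≥ 3; CP rank is at least every unfolding rank, so rank(T) ≥ 3.
In particular rank(T) ≥ 3 > 1, so T is not rank-1.

No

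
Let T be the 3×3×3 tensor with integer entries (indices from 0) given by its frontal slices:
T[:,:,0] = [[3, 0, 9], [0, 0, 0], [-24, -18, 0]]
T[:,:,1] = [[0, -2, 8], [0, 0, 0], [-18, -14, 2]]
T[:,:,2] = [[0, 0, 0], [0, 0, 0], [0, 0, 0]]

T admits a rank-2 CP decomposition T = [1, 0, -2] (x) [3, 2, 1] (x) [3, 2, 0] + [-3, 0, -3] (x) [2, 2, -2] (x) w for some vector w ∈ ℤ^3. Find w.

Subtract the known terms from T to get the rank-1 residual R = [-3, 0, -3] (x) [2, 2, -2] (x) w, so R[i,j,k] = a[i]·b[j]·w[k]. Pick indices with nonzero a[0]·b[0] = (-3)·(2) = -6. Only the fibre through (0,0,·) is needed: R[0,0,:] = T[0,0,:] − Σₗ aₗ[0]bₗ[0]cₗ = [3, 0, 0] − (1)·(3)·[3, 2, 0] = [-6, -6, 0]. Then w[k] = R[0,0,k] / -6 for each k, giving w = [-6, -6, 0] / -6 = [1, 1, 0].

w = [1, 1, 0]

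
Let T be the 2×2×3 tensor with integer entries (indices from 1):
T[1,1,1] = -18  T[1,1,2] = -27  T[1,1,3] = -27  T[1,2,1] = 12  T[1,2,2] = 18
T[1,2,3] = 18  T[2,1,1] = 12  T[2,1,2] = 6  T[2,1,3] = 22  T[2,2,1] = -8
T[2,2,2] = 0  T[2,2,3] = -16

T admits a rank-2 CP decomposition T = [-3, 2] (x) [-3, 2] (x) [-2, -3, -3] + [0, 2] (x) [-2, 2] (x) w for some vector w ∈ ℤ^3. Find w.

w = [0, 3, -1]

Subtract the known terms from T to get the rank-1 residual R = [0, 2] (x) [-2, 2] (x) w, so R[i,j,k] = a[i]·b[j]·w[k]. Pick indices with nonzero a[2]·b[1] = (2)·(-2) = -4. Only the fibre through (2,1,·) is needed: R[2,1,:] = T[2,1,:] − Σₗ aₗ[2]bₗ[1]cₗ = [12, 6, 22] − (2)·(-3)·[-2, -3, -3] = [0, -12, 4]. Then w[k] = R[2,1,k] / -4 for each k, giving w = [0, -12, 4] / -4 = [0, 3, -1].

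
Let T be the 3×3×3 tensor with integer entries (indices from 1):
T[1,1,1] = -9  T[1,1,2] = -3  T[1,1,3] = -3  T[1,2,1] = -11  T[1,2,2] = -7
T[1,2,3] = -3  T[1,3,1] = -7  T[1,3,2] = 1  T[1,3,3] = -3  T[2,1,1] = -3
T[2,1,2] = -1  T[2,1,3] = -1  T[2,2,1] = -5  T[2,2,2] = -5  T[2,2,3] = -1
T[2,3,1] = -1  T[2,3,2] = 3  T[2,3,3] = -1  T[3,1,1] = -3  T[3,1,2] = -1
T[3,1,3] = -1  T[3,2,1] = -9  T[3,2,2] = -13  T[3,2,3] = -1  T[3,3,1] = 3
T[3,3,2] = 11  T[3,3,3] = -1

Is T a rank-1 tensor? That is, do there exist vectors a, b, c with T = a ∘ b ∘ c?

No

The mode-1 unfolding of T (rows indexed by i, columns by (j,k) = (1,1), (1,2), (1,3), (2,1), (2,2), (2,3), (3,1), (3,2), (3,3)) is [[-9, -3, -3, -11, -7, -3, -7, 1, -3], [-3, -1, -1, -5, -5, -1, -1, 3, -1], [-3, -1, -1, -9, -13, -1, 3, 11, -1]].
There the 2×2 minor on rows i ∈ {1, 2}, columns (j,k) ∈ {(1,1), (2,1)} is det [[-9, -11], [-3, -5]] = 12 ≠ 0, so this unfolding has rank ≥ 2; CP rank is at least every unfolding rank, so rank(T) ≥ 2.
In particular rank(T) ≥ 2 > 1, so T is not rank-1.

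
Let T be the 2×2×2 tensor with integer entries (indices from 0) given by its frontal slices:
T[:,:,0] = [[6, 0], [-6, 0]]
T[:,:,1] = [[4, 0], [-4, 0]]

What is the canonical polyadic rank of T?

Lower bound: T ≠ 0 (e.g. T[0,0,0] = 6), so rank(T) ≥ 1.
Upper bound: if T = a ⊗ b ⊗ c then every fibre of T is a multiple of the corresponding factor, so read the factors off the fibres through the nonzero entry T[0,0,0] = 6.
The mode-1 fibre T[:,0,0] = [6, -6] gives a = (1, -1) (primitive direction); the mode-2 fibre T[0,:,0] = [6, 0] gives b = (1, 0); then c[k] = T[0,0,k] / (a[0]·b[0]) = [6, 4] / 1 = (6, 4).
Expanding (1, -1) ⊗ (1, 0) ⊗ (6, 4) reproduces all 8 entries of T, so T = (1, -1) ⊗ (1, 0) ⊗ (6, 4) and rank(T) ≤ 1.
These bounds meet, so rank(T) = 1.

1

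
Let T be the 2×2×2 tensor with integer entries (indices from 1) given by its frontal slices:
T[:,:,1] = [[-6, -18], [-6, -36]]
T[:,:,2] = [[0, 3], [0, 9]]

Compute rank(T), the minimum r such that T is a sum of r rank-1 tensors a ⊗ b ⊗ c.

Lower bound: in the mode-3 unfolding of T (rows indexed by k, columns by (i,j)) the 2×2 minor on rows k ∈ {1, 2}, columns (i,j) ∈ {(1,1), (1,2)} is det [[-6, -18], [0, 3]] = -18 ≠ 0, so that unfolding has rank ≥ 2 and hence rank(T) ≥ 2 (CP rank is at least every unfolding rank, though it can be larger).
Upper bound: with S_k = T[:,:,k], the two rank-1 terms a₁b₁ᵀ, a₂b₂ᵀ are the rank-1 members of the pencil x·S₁ + y·S₂.
det(x·S₁ + y·S₂) is 108·x² − 36·xy = 36·(3·x − y)(x), vanishing at (x:y) = (1:3) and (0:1).
M₁ = S₁ + 3·S₂ = [[-6, -9], [-6, -9]] = (-3)·[1, 1][2, 3]ᵀ and M₂ = S₂ = [[0, 3], [0, 9]] = 3·[1, 3][0, 1]ᵀ, so take a₁ = [1, 1], b₁ = [2, 3], a₂ = [1, 3], b₂ = [0, 1].
Each slice is an integer combination of E₁ = a₁b₁ᵀ and E₂ = a₂b₂ᵀ: S₁ = −3·E₁ − 9·E₂, S₂ = 3·E₂; reading off coefficients, c₁ = [-3, 0] and c₂ = [-9, 3].
Hence T = [1, 1] ⊗ [2, 3] ⊗ [-3, 0] + [1, 3] ⊗ [0, 1] ⊗ [-9, 3], so rank(T) ≤ 2.
These bounds meet, so rank(T) = 2.

2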